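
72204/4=18051=18051.00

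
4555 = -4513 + 9068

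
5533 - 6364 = -831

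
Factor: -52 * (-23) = 2^2 * 13^1 * 23^1 = 1196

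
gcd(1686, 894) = 6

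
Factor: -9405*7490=-1*2^1*3^2*5^2*7^1*11^1*19^1*107^1=-70443450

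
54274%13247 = 1286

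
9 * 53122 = 478098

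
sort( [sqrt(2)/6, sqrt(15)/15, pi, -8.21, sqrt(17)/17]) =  [-8.21, sqrt(2)/6, sqrt(17)/17, sqrt(15)/15, pi]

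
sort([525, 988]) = [525, 988]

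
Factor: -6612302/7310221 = -1*2^1*17^(-1)*430013^(-1)*3306151^1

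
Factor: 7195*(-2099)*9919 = -1*5^1*7^1*13^1*109^1*1439^1*2099^1 = -149799763295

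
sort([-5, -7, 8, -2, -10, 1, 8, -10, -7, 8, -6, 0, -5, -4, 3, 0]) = [-10, -10, -7, -7, -6, -5, -5, -4, -2, 0, 0, 1, 3, 8, 8, 8]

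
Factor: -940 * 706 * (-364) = 2^5 * 5^1 * 7^1 * 13^1 * 47^1 * 353^1 = 241564960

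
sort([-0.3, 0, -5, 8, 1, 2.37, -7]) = [-7, -5, -0.3, 0, 1, 2.37, 8]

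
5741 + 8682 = 14423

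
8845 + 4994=13839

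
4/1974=2/987 ≈ 0.00203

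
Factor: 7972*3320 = 2^5*5^1*83^1*1993^1 = 26467040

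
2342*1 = 2342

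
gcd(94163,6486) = 1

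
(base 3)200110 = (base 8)762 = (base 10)498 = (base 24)ki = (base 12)356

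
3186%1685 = 1501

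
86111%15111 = 10556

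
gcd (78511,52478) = 1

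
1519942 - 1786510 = -266568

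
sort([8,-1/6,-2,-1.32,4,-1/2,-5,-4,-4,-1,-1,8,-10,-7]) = [-10,-7,-5,-4,-4,-2,-1.32,-1,-1,-1/2,-1/6,4,8,8]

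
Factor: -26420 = -1*2^2*5^1*1321^1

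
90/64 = 45/32 ≈ 1.41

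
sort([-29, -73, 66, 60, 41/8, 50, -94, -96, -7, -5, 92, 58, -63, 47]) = [-96, -94, -73, -63, -29, -7, -5, 41/8, 47, 50, 58, 60, 66, 92]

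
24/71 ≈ 0.338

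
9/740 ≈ 0.0122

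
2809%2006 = 803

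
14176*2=28352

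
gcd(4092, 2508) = 132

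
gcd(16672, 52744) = 8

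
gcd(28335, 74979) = 3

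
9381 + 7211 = 16592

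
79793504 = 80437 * 992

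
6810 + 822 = 7632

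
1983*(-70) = -138810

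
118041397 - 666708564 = -548667167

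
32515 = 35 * 929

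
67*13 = 871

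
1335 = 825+510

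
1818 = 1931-113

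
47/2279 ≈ 0.0206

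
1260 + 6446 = 7706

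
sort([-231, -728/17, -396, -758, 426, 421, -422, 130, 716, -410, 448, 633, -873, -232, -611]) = [-873, -758, -611, -422, -410, -396, -232, -231, -728/17, 130, 421, 426, 448, 633, 716]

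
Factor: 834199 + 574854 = 1409053^1 = 1409053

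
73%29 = 15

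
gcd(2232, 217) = 31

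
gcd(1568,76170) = 2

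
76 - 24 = 52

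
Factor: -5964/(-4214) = 2^1 * 3^1 * 7^(-1) * 43^(-1) * 71^1 = 426/301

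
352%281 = 71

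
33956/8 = 4244 + 1/2 = 4244.50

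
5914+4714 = 10628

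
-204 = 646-850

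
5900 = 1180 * 5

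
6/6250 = 3/3125 = 0.00096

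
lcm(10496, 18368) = 73472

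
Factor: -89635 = -1 * 5^1 * 7^1 * 13^1 * 197^1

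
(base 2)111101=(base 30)21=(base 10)61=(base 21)2j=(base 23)2f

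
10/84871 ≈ 0.000118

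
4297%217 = 174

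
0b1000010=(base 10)66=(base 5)231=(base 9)73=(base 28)2a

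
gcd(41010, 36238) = 2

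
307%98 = 13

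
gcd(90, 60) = 30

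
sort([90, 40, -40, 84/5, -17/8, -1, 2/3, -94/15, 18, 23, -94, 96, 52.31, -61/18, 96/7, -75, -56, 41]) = [-94, -75, -56, -40, -94/15, -61/18, -17/8, -1, 2/3, 96/7, 84/5, 18, 23, 40, 41, 52.31, 90, 96]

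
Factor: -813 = -1*3^1*271^1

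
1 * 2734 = 2734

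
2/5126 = 1/2563 ≈ 0.000390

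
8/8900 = 2/2225≈0.000899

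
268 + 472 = 740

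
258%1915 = 258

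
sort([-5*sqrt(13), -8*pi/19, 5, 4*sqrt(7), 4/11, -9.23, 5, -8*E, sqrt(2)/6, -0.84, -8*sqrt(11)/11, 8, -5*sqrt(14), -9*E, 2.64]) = [-9*E, -8*E, -5*sqrt(14), -5*sqrt(13), -9.23, -8*sqrt(11)/11, -8*pi/19, -0.84, sqrt(2)/6, 4/11, 2.64, 5, 5, 8, 4*sqrt(7)]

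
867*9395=8145465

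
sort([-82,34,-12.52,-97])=[-97,-82,-12.52,34]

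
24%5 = 4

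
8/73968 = 1/9246 ≈ 0.000108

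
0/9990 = 0 = 0.00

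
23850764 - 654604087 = -630753323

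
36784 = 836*44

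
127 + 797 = 924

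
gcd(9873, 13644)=9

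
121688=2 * 60844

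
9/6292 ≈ 0.00143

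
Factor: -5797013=-1*29^2*61^1*113^1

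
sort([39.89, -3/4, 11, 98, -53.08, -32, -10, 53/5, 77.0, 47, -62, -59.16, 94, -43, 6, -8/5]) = [-62, -59.16, -53.08, -43, -32, -10, -8/5, -3/4, 6, 53/5, 11, 39.89, 47, 77.0, 94, 98]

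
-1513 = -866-647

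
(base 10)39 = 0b100111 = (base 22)1h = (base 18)23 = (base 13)30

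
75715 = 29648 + 46067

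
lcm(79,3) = 237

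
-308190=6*(-51365)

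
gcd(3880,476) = 4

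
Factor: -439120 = -1*2^4*5^1*11^1*499^1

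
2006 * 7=14042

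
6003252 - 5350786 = 652466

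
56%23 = 10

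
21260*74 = 1573240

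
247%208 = 39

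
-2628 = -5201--2573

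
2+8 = 10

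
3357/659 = 5 + 62/659 ≈ 5.09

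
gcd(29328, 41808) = 624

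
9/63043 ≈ 0.000143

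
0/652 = 0 = 0.00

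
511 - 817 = -306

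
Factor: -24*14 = -1*2^4*3^1*7^1 = -336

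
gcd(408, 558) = 6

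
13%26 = 13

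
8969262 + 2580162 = 11549424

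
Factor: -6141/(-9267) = 23^1*89^1*3089^(-1) = 2047/3089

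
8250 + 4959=13209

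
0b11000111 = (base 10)199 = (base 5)1244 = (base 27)7a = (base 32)67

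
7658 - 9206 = -1548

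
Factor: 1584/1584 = 1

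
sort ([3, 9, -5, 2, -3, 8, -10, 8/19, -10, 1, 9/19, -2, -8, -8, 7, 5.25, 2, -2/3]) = [-10, -10, -8, -8, -5, -3, -2, -2/3, 8/19, 9/19, 1, 2, 2, 3, 5.25, 7, 8, 9]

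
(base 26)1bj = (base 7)2601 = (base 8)1725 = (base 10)981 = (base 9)1310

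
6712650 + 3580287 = 10292937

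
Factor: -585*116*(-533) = 2^2*3^2*5^1*13^2*29^1*41^1 = 36169380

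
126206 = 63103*2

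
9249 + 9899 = 19148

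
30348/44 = 7587/11 ≈ 689.73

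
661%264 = 133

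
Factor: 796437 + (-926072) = -1 * 5^1 * 11^1 * 2357^1 = -129635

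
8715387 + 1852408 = 10567795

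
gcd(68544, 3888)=144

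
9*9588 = 86292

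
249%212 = 37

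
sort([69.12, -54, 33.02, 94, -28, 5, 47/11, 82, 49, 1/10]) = [-54, -28, 1/10, 47/11, 5, 33.02, 49, 69.12, 82, 94]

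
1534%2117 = 1534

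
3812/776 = 953/194 ≈ 4.91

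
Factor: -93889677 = -1*3^1*7^1*4470937^1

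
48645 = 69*705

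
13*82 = 1066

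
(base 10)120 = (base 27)4c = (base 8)170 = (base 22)5a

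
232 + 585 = 817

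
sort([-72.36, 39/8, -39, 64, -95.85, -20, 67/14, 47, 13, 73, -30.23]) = [-95.85, -72.36, -39, -30.23, -20, 67/14, 39/8, 13, 47, 64, 73]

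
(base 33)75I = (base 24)DD6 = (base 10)7806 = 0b1111001111110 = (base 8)17176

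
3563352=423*8424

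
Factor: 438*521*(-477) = -1*2^1*3^3*53^1*73^1*521^1 = -108850446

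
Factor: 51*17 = 3^1*17^2 = 867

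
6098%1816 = 650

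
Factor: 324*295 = 2^2*3^4*5^1*59^1 = 95580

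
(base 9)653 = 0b1000010110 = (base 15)259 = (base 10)534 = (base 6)2250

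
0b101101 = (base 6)113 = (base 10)45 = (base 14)33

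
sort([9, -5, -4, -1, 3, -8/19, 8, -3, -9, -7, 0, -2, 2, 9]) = [-9, -7, -5, -4, -3, -2, -1, -8/19, 0, 2, 3, 8, 9, 9]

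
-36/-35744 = 9/8936 ≈ 0.00101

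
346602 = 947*366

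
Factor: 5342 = 2^1*2671^1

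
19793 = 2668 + 17125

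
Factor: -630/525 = -1*2^1*3^1*5^(-1) = -6/5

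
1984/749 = 2 + 486/749 ≈ 2.65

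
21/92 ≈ 0.228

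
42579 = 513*83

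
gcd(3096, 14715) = 9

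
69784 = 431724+-361940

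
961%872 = 89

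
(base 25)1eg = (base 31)10u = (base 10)991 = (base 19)2e3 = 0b1111011111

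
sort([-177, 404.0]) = [-177, 404.0]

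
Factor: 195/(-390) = -1*2^(-1) = -1/2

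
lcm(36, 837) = 3348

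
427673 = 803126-375453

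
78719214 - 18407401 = 60311813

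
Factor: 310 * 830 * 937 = 2^2 * 5^2 * 31^1 * 83^1 * 937^1 = 241090100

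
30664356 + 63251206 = 93915562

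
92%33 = 26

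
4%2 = 0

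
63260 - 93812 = -30552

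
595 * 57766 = 34370770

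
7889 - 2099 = 5790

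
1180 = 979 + 201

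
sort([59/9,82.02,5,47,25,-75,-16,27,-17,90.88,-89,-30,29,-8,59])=[-89,-75,-30,-17,-16,-8,5,59/9,25,27,29,47,59,82.02,90.88]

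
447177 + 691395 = 1138572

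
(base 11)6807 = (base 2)10001100000001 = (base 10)8961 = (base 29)aj0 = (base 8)21401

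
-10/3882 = -5/1941 ≈ -0.00258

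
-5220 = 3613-8833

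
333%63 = 18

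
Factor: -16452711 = -1 * 3^2 * 11^1 * 166189^1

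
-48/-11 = 4 + 4/11 ≈ 4.36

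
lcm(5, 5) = 5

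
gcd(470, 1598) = 94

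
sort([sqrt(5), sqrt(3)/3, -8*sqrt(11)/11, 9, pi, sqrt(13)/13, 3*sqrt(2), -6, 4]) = [-6, -8*sqrt(11)/11, sqrt(13)/13, sqrt(3)/3, sqrt(5), pi, 4, 3*sqrt(2), 9]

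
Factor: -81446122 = -1*2^1*19^1*2143319^1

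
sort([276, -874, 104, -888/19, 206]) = [-874, -888/19, 104, 206, 276]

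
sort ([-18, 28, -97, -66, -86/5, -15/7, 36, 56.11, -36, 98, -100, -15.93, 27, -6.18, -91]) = [-100, -97, -91, -66, -36, -18, -86/5, -15.93, -6.18, -15/7, 27, 28, 36, 56.11, 98]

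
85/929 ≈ 0.0915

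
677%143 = 105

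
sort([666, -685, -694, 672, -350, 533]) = [-694, -685, -350, 533, 666, 672]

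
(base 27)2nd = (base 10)2092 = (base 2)100000101100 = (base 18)684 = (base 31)25f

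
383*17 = 6511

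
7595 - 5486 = 2109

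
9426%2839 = 909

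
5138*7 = 35966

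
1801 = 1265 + 536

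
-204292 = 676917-881209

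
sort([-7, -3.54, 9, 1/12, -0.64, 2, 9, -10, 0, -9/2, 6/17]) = [-10, -7, -9/2, -3.54, -0.64, 0, 1/12, 6/17, 2, 9, 9]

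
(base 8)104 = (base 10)68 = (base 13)53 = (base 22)32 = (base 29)2a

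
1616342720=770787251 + 845555469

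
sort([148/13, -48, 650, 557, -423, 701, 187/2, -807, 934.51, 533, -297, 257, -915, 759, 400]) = [-915, -807, -423, -297, -48, 148/13, 187/2, 257, 400, 533, 557, 650, 701, 759, 934.51]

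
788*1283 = 1011004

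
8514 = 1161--7353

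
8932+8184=17116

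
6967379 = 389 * 17911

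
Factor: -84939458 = -1*2^1*1033^1*41113^1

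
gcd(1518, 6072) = 1518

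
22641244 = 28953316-6312072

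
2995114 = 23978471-20983357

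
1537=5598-4061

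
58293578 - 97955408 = -39661830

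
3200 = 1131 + 2069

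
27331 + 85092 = 112423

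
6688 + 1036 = 7724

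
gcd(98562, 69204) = 6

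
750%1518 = 750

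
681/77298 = 227/25766 ≈ 0.00881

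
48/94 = 24/47 ≈ 0.511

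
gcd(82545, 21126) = 3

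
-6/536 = -3/268 ≈ -0.0112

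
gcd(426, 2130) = 426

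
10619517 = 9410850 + 1208667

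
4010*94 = 376940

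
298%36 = 10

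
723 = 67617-66894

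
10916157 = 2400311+8515846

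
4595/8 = 574 + 3/8 ≈ 574.38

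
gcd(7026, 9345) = 3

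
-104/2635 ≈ -0.0395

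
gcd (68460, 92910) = 4890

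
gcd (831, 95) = 1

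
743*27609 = 20513487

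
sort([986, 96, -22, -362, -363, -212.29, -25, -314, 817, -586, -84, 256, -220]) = [-586, -363, -362, -314, -220, -212.29, -84, -25, -22, 96, 256, 817, 986]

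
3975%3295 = 680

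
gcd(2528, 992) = 32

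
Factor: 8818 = 2^1*4409^1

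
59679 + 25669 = 85348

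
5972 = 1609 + 4363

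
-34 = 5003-5037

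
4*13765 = 55060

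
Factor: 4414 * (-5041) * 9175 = -1 * 2^1 * 5^2 * 71^2 * 367^1 * 2207^1 = -204152686450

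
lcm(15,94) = 1410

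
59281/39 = 1520 + 1/39 ≈ 1520.03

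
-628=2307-2935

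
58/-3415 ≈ -0.0170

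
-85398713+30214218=-55184495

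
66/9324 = 11/1554 ≈ 0.00708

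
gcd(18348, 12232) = 6116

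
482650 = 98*4925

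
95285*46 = 4383110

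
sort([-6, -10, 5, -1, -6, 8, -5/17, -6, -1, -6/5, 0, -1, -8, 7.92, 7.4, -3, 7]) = [-10, -8, -6, -6, -6, -3, -6/5, -1, -1, -1, -5/17, 0, 5, 7, 7.4, 7.92, 8]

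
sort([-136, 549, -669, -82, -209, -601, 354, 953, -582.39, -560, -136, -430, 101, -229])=[-669, -601, -582.39, -560, -430, -229, -209, -136, -136, -82, 101, 354, 549, 953]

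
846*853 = 721638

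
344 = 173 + 171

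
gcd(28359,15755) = 3151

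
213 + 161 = 374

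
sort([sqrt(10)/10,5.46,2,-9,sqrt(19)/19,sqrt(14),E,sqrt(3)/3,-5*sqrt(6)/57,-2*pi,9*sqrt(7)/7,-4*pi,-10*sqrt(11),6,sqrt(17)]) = [-10*sqrt(11),-4*pi,-9,-2*pi,-5*sqrt(6)/57,sqrt(19)/19,sqrt(10)/10,sqrt(3)/3,2,E,9*sqrt(7)/7,sqrt(14),sqrt(17),5.46,6]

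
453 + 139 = 592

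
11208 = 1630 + 9578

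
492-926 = -434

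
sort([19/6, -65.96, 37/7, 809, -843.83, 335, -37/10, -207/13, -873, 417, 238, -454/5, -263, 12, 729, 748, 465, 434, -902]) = [-902, -873, -843.83, -263, -454/5, -65.96, -207/13, -37/10, 19/6, 37/7, 12, 238, 335, 417, 434, 465, 729, 748, 809]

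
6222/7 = 888 + 6/7 ≈ 888.86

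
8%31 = 8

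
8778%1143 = 777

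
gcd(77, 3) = 1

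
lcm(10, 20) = 20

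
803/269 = 2 + 265/269 ≈ 2.99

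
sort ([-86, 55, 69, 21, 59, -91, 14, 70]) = [-91, -86, 14, 21, 55, 59, 69, 70]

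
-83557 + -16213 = -99770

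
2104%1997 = 107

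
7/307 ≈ 0.0228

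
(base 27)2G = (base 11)64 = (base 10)70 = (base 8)106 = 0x46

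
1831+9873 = 11704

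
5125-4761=364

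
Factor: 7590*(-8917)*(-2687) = 2^1*3^1*5^1*11^1*23^1*37^1*241^1*2687^1 = 181856240610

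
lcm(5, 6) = 30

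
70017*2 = 140034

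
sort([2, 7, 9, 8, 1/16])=[1/16, 2, 7, 8, 9]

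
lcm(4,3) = 12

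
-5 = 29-34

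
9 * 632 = 5688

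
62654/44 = 1423 + 21/22 ≈ 1423.95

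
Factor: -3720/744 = -1 * 5^1 = -5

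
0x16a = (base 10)362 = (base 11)2aa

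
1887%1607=280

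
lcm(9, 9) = 9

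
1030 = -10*(-103)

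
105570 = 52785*2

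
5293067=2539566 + 2753501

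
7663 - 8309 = -646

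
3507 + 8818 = 12325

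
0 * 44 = 0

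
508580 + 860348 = 1368928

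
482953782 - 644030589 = -161076807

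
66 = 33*2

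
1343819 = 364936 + 978883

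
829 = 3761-2932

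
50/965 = 10/193≈0.0518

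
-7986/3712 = -3993/1856 ≈ -2.15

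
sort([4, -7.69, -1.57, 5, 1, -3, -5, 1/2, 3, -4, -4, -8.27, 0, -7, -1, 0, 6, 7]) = [-8.27, -7.69, -7, -5, -4, -4, -3, -1.57, -1, 0, 0, 1/2, 1, 3, 4, 5, 6, 7]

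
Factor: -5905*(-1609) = 5^1*1181^1*1609^1 = 9501145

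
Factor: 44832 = 2^5 * 3^1 * 467^1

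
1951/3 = 650 + 1/3 ≈ 650.33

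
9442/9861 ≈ 0.958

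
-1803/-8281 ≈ 0.218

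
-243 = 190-433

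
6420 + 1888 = 8308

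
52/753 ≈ 0.0691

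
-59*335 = -19765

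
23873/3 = 7957+2/3 ≈ 7957.67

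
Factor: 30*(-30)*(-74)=2^3*3^2*5^2*37^1=66600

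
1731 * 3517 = 6087927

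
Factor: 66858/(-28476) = -1 * 2^(-1) * 3^(-1) * 7^(-1) * 11^1 * 113^(-1) * 1013^1 = -11143/4746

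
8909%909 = 728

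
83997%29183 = 25631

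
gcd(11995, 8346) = 1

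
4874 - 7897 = -3023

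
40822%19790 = 1242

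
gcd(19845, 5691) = 21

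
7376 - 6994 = 382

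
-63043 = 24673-87716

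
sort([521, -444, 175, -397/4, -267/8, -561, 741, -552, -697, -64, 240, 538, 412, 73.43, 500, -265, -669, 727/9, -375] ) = [-697, -669, -561, -552, -444, -375, -265, -397/4, -64, -267/8, 73.43, 727/9, 175, 240, 412, 500, 521, 538, 741] 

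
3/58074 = 1/19358 ≈ 0.0000517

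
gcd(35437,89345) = 1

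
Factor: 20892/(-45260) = -1 * 3^1 * 5^(-1) * 31^(-1) * 73^(-1) * 1741^1 = -5223/11315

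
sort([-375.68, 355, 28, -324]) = [-375.68, -324, 28, 355]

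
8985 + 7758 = 16743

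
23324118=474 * 49207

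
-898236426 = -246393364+-651843062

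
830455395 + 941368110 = 1771823505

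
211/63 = 3+22/63 ≈ 3.35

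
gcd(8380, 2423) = 1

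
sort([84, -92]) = [-92, 84]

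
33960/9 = 3773 + 1/3 ≈ 3773.33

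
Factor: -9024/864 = -1*2^1*3^(-2)*47^1 = -94/9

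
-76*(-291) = 22116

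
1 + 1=2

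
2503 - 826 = 1677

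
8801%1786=1657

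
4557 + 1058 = 5615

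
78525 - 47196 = 31329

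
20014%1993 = 84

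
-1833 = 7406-9239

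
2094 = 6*349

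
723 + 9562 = 10285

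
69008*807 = 55689456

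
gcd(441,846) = 9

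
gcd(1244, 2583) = 1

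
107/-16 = -6-11/16 ≈ -6.69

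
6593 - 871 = 5722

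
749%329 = 91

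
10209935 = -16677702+26887637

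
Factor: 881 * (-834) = -1 * 2^1 * 3^1 * 139^1 * 881^1 = -734754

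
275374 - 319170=-43796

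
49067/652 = 75 + 167/652 ≈ 75.26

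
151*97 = 14647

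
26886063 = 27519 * 977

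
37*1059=39183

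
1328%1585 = 1328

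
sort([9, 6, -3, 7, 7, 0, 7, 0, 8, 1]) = [-3, 0, 0, 1, 6, 7, 7, 7, 8, 9]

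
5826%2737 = 352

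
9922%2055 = 1702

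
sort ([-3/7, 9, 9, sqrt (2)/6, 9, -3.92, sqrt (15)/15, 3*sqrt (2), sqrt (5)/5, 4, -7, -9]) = [-9, -7, -3.92, -3/7, sqrt (2)/6, sqrt (15)/15, sqrt (5)/5, 4, 3*sqrt (2), 9, 9, 9]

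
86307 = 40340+45967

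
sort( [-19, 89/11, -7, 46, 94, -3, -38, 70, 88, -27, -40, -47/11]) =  [-40, -38, -27, -19, -7, -47/11, -3, 89/11, 46, 70, 88, 94]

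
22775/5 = 4555 = 4555.00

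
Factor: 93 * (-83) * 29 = -1 * 3^1 * 29^1 * 31^1 * 83^1 = -223851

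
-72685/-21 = 3461 + 4/21 ≈ 3461.19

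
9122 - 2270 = 6852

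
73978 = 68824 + 5154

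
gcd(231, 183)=3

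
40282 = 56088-15806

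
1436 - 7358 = -5922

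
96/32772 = 8/2731 ≈ 0.00293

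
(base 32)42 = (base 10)130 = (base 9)154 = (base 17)7b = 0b10000010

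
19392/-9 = -2154 - 2/3 ≈ -2154.67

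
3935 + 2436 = 6371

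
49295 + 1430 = 50725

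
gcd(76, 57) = 19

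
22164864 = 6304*3516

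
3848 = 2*1924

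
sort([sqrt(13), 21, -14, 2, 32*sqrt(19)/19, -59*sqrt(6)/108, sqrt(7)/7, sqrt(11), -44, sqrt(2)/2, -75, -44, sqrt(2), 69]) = [-75, -44, -44, -14, -59*sqrt(6)/108, sqrt(7)/7, sqrt(2)/2, sqrt(2), 2, sqrt(11), sqrt(13), 32*sqrt(19)/19, 21, 69]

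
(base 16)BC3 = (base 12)18AB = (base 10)3011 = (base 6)21535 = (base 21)6H8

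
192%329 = 192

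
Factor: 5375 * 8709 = 3^1 * 5^3 * 43^1 * 2903^1 = 46810875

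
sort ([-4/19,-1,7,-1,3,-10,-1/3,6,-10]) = [-10,-10,-1,-1,-1/3,-4/19,3,6,7]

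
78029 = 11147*7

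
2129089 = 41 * 51929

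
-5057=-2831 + -2226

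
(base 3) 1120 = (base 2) 101010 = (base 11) 39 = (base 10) 42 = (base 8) 52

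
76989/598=128 + 445/598 ≈ 128.74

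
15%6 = 3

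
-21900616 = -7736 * 2831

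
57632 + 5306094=5363726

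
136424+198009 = 334433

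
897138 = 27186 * 33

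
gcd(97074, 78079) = 1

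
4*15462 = 61848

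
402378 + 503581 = 905959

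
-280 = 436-716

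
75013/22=3409 + 15/22 ≈ 3409.68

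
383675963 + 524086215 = 907762178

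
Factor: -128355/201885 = -1*199^1*313^(-1) = -199/313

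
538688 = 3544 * 152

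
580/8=72 + 1/2=72.50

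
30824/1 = 30824 = 30824.00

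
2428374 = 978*2483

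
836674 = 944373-107699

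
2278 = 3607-1329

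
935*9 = 8415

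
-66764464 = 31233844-97998308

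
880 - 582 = 298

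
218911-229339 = -10428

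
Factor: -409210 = -1 * 2^1 * 5^1 * 151^1 * 271^1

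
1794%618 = 558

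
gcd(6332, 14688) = 4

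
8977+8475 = 17452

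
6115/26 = 235+5/26 ≈ 235.19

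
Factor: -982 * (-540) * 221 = 2^3 * 3^3 * 5^1 * 13^1 * 17^1 * 491^1 = 117191880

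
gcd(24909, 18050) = 361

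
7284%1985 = 1329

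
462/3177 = 154/1059 ≈ 0.145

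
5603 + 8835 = 14438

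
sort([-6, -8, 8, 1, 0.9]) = [-8, -6, 0.9, 1, 8]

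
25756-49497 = -23741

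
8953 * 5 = 44765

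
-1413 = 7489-8902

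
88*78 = 6864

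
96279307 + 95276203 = 191555510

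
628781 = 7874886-7246105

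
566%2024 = 566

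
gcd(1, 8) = 1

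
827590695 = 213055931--614534764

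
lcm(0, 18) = 0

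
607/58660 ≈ 0.0103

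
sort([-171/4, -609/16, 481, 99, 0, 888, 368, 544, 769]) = [-171/4, -609/16, 0, 99, 368, 481, 544, 769, 888]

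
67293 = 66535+758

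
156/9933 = 52/3311 ≈ 0.0157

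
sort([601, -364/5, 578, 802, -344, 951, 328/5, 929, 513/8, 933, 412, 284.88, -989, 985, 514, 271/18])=[-989, -344, -364/5, 271/18, 513/8, 328/5, 284.88, 412, 514, 578, 601, 802, 929, 933, 951, 985]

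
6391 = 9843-3452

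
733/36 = 20 + 13/36 ≈ 20.36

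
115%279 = 115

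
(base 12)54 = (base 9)71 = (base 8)100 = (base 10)64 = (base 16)40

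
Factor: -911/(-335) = 5^(-1) * 67^(-1) * 911^1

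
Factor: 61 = 61^1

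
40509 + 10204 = 50713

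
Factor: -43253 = -1 * 7^1 * 37^1 * 167^1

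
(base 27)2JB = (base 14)A18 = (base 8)3676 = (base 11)1542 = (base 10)1982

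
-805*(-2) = 1610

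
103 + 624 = 727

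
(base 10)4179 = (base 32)42j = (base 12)2503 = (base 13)1b96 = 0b1000001010011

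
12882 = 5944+6938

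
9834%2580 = 2094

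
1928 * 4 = 7712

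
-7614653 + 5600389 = -2014264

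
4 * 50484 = 201936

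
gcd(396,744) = 12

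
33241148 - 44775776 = -11534628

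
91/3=30 + 1/3 ≈ 30.33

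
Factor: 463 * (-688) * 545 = -1 * 2^4 * 5^1 * 43^1 * 109^1 * 463^1 = -173606480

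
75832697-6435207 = 69397490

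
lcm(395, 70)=5530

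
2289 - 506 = 1783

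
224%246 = 224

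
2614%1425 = 1189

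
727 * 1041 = 756807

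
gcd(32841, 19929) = 3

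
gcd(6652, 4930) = 2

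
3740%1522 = 696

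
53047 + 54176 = 107223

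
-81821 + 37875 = -43946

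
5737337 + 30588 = 5767925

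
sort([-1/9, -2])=[-2, -1/9]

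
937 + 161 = 1098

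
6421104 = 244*26316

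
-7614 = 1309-8923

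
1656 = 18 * 92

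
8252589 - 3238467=5014122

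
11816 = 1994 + 9822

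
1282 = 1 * 1282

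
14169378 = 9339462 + 4829916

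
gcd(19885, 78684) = 1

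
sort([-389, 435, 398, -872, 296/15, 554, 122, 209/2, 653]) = [-872, -389, 296/15, 209/2, 122, 398, 435, 554, 653]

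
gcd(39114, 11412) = 18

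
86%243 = 86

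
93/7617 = 31/2539 ≈ 0.0122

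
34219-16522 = 17697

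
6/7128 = 1/1188 ≈ 0.000842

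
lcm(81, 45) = 405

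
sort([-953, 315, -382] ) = [-953, -382, 315] 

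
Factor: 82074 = 2^1*3^1*13679^1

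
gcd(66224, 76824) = 8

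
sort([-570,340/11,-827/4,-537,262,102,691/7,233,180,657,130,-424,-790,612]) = [-790,-570,-537,-424,-827/4,340/11,691/7,102,130,180,233,262,612,657]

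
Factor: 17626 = 2^1*7^1*1259^1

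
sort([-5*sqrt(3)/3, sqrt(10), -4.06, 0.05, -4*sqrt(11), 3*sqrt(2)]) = [-4*sqrt(11), -4.06, -5*sqrt(3)/3, 0.05, sqrt(10), 3*sqrt(2)]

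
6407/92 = 69 + 59/92 ≈ 69.64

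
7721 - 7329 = 392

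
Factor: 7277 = 19^1*383^1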